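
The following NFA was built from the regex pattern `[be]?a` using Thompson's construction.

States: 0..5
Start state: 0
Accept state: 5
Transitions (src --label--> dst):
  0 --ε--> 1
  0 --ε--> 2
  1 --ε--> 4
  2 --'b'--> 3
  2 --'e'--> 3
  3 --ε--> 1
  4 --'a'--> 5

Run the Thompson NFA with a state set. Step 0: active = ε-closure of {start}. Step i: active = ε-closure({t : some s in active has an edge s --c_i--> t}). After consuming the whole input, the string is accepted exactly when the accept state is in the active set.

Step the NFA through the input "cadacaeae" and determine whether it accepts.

Answer: REJECT

Steps:
initial (ε-close {0}): {0,1,2,4}
'c' @ 1: {}  — dead — no transitions
rest 'adacaeae' ignored (set empty)
after full input: {}  (accept=5 not in)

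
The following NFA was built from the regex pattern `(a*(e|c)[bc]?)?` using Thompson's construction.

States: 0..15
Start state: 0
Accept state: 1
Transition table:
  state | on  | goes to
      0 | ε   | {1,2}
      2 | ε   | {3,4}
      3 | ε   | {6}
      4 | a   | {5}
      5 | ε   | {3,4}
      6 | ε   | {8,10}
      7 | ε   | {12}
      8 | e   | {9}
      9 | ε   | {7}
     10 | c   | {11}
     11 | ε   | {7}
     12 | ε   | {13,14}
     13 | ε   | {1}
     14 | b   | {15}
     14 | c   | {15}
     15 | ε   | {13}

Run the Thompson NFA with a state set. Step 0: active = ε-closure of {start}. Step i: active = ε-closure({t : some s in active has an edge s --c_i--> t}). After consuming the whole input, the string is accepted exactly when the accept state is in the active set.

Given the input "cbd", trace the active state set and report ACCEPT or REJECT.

Answer: REJECT

Derivation:
initial (ε-close {0}): {0,1,2,3,4,6,8,10}
'c' @ 1: {1,7,11,12,13,14}  [accepting]
'b' @ 2: {1,13,15}  [accepting]
'd' @ 3: {}  — state set empty
end set {} — state 1 not in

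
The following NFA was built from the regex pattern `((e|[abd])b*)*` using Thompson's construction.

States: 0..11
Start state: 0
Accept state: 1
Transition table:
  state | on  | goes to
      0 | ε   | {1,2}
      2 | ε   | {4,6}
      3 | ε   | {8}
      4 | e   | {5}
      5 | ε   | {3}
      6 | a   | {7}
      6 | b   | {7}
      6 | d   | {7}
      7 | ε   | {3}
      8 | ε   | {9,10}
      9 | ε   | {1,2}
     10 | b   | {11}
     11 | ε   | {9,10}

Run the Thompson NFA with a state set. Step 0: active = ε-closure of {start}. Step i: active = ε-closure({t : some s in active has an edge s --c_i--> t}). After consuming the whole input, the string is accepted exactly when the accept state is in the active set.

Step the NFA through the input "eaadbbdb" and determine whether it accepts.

S₀ = ε-closure({0}) = {0,1,2,4,6}
'e' @ 1: {1,2,3,4,5,6,8,9,10}  (accept∈set)
'a' @ 2: {1,2,3,4,6,7,8,9,10}  (accept∈set)
'a' @ 3: {1,2,3,4,6,7,8,9,10}  (accept∈set)
'd' @ 4: {1,2,3,4,6,7,8,9,10}  (accept∈set)
'b' @ 5: {1,2,3,4,6,7,8,9,10,11}  (accept∈set)
'b' @ 6: {1,2,3,4,6,7,8,9,10,11}  (accept∈set)
'd' @ 7: {1,2,3,4,6,7,8,9,10}  (accept∈set)
'b' @ 8: {1,2,3,4,6,7,8,9,10,11}  (accept∈set)
final: {1,2,3,4,6,7,8,9,10,11}; accept 1 in set

Answer: ACCEPT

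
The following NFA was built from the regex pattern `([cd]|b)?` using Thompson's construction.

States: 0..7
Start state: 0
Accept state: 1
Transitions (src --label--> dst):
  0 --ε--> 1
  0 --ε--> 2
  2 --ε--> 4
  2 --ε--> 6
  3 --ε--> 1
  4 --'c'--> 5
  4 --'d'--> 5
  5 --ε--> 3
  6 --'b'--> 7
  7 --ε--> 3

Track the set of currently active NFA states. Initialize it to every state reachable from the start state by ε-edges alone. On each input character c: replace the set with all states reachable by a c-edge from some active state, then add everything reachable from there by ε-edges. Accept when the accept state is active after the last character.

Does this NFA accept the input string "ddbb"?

start: ε-closure({0}) = {0,1,2,4,6}
'd' @ 1: {1,3,5}  [accepting]
'd' @ 2: {}  — state set empty
rest 'bb' ignored (set empty)
after full input: {}  (accept=1 not in)

Answer: REJECT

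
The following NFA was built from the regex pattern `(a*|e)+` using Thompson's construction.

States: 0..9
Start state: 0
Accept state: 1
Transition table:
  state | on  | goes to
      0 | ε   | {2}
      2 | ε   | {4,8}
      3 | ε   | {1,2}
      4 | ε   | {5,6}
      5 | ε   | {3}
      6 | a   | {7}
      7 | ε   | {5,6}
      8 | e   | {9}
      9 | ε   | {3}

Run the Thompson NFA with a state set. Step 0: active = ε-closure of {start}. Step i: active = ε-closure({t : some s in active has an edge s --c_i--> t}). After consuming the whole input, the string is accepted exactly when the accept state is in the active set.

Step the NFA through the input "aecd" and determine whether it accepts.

Answer: REJECT

Derivation:
initial (ε-close {0}): {0,1,2,3,4,5,6,8}
'a' @ 1: {1,2,3,4,5,6,7,8}  ✓accept
'e' @ 2: {1,2,3,4,5,6,8,9}  ✓accept
'c' @ 3: {}  — state set empty
rest 'd' ignored (set empty)
end set {} — state 1 not in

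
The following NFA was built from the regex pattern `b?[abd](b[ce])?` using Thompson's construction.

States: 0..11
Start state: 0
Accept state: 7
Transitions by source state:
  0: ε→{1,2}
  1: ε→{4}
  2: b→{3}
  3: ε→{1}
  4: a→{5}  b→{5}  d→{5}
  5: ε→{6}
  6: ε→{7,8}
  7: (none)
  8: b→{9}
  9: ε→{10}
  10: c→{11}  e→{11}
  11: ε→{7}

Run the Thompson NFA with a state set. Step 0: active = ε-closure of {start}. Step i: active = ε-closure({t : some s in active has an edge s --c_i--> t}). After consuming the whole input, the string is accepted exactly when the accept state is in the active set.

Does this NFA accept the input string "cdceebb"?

Answer: REJECT

Derivation:
initial (ε-close {0}): {0,1,2,4}
'c' @ 1: {}  — no active states
rest 'dceebb' ignored (set empty)
final: {}; accept 7 not in set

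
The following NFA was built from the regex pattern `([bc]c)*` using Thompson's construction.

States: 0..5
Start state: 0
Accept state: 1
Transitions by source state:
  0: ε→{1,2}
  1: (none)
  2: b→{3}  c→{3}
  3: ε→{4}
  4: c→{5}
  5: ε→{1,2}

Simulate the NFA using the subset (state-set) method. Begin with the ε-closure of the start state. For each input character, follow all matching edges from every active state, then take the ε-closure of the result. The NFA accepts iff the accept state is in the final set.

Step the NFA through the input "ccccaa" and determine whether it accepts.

Answer: REJECT

Steps:
S₀ = ε-closure({0}) = {0,1,2}
'c' @ 1: {3,4}
'c' @ 2: {1,2,5}  ✓accept
'c' @ 3: {3,4}
'c' @ 4: {1,2,5}  ✓accept
'a' @ 5: {}  — no active states
rest 'a' ignored (set empty)
end set {} — state 1 not in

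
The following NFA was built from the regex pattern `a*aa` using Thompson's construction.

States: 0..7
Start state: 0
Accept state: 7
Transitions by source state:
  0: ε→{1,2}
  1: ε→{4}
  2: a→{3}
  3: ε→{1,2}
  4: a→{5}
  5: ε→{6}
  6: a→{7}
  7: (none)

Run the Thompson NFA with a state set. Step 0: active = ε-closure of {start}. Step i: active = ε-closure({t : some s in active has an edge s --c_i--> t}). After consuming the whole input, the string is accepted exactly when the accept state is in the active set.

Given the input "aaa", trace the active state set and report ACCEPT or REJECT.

Answer: ACCEPT

Steps:
start: ε-closure({0}) = {0,1,2,4}
'a' @ 1: {1,2,3,4,5,6}
'a' @ 2: {1,2,3,4,5,6,7}  [accepting]
'a' @ 3: {1,2,3,4,5,6,7}  [accepting]
after full input: {1,2,3,4,5,6,7}  (accept=7 in)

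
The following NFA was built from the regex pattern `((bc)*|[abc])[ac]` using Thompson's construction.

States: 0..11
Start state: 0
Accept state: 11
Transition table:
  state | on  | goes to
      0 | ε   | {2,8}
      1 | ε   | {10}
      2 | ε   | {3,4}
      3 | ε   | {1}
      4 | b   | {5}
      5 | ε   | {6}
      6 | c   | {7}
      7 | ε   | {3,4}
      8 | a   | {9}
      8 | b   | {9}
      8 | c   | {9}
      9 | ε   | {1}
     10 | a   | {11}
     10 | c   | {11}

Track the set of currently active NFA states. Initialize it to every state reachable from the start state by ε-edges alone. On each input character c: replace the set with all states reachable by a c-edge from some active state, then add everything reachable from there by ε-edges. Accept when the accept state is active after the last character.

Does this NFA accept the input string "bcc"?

Answer: ACCEPT

Trace:
start: ε-closure({0}) = {0,1,2,3,4,8,10}
'b' @ 1: {1,5,6,9,10}
'c' @ 2: {1,3,4,7,10,11}  ✓accept
'c' @ 3: {11}  ✓accept
end set {11} — state 11 in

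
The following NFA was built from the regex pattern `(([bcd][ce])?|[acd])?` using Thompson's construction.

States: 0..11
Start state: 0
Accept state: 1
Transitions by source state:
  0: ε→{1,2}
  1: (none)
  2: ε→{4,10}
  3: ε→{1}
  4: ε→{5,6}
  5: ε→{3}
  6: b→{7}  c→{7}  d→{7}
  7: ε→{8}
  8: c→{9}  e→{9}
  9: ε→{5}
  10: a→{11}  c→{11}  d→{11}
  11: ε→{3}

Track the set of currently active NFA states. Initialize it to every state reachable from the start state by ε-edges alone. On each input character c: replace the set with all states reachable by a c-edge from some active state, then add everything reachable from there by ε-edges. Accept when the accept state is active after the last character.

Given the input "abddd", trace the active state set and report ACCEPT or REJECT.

S₀ = ε-closure({0}) = {0,1,2,3,4,5,6,10}
'a' @ 1: {1,3,11}  (accept∈set)
'b' @ 2: {}  — state set empty
rest 'ddd' ignored (set empty)
final: {}; accept 1 not in set

Answer: REJECT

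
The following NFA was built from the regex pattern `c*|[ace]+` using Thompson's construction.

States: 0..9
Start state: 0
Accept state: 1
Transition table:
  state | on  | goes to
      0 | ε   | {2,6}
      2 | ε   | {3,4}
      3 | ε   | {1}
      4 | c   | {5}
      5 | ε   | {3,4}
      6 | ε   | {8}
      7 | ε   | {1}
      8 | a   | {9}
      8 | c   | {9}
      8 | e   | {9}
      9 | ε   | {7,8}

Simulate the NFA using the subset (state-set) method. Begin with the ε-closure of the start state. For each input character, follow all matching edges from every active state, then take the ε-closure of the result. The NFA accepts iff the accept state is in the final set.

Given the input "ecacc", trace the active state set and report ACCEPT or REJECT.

start: ε-closure({0}) = {0,1,2,3,4,6,8}
'e' @ 1: {1,7,8,9}  ✓accept
'c' @ 2: {1,7,8,9}  ✓accept
'a' @ 3: {1,7,8,9}  ✓accept
'c' @ 4: {1,7,8,9}  ✓accept
'c' @ 5: {1,7,8,9}  ✓accept
final: {1,7,8,9}; accept 1 in set

Answer: ACCEPT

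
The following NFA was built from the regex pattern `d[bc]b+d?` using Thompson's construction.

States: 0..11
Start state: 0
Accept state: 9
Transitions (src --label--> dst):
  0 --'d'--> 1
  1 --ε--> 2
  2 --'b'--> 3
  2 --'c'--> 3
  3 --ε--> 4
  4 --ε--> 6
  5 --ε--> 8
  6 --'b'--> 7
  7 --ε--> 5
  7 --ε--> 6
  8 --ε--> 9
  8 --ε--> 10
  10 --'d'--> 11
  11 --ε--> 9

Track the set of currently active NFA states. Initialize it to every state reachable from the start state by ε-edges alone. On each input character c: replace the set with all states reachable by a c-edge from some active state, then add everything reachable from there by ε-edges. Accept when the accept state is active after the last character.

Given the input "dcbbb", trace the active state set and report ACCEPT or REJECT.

Answer: ACCEPT

Steps:
initial (ε-close {0}): {0}
'd' @ 1: {1,2}
'c' @ 2: {3,4,6}
'b' @ 3: {5,6,7,8,9,10}  ✓accept
'b' @ 4: {5,6,7,8,9,10}  ✓accept
'b' @ 5: {5,6,7,8,9,10}  ✓accept
after full input: {5,6,7,8,9,10}  (accept=9 in)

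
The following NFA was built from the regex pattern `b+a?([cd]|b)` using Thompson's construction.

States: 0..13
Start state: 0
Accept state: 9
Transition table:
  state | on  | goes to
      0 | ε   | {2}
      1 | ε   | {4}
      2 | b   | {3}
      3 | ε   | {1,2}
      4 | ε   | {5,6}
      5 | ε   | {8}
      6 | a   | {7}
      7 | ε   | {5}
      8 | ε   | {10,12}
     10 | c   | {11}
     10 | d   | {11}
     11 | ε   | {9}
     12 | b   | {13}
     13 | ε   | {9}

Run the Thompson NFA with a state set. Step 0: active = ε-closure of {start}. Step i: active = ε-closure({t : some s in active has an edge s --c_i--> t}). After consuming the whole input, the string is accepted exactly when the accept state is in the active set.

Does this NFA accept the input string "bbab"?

start: ε-closure({0}) = {0,2}
'b' @ 1: {1,2,3,4,5,6,8,10,12}
'b' @ 2: {1,2,3,4,5,6,8,9,10,12,13}  ✓accept
'a' @ 3: {5,7,8,10,12}
'b' @ 4: {9,13}  ✓accept
after full input: {9,13}  (accept=9 in)

Answer: ACCEPT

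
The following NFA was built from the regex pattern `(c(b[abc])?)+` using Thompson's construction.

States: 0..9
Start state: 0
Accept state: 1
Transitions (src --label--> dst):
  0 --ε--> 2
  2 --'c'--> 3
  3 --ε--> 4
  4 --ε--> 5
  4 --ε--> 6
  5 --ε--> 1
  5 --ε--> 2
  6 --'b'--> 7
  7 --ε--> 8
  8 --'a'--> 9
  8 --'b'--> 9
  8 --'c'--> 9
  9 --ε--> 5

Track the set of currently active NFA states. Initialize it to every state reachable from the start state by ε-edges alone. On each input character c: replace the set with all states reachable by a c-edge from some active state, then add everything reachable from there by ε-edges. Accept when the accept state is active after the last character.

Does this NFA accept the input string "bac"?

start: ε-closure({0}) = {0,2}
'b' @ 1: {}  — dead — no transitions
rest 'ac' ignored (set empty)
end set {} — state 1 not in

Answer: REJECT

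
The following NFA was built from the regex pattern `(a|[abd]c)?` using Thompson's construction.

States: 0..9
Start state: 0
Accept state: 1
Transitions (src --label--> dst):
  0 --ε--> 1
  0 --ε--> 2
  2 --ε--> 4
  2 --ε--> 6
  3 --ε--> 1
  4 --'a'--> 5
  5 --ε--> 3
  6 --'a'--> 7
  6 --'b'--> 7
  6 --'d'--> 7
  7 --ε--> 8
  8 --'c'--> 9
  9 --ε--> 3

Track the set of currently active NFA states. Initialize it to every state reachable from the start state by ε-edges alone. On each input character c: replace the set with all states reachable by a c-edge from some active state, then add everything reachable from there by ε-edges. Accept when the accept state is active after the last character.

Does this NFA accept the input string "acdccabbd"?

Answer: REJECT

Steps:
initial (ε-close {0}): {0,1,2,4,6}
'a' @ 1: {1,3,5,7,8}  ✓accept
'c' @ 2: {1,3,9}  ✓accept
'd' @ 3: {}  — state set empty
rest 'ccabbd' ignored (set empty)
end set {} — state 1 not in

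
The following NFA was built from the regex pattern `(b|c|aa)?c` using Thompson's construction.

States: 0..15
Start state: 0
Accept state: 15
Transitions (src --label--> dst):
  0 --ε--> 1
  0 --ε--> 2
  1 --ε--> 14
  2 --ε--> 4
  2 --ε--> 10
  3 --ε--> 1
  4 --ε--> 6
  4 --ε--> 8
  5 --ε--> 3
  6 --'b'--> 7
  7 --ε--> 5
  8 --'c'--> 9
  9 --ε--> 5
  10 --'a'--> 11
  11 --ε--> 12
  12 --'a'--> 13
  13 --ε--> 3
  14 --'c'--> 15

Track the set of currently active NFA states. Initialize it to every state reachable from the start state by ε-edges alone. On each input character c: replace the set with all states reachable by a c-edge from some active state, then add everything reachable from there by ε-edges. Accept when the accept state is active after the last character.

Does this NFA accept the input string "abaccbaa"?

S₀ = ε-closure({0}) = {0,1,2,4,6,8,10,14}
'a' @ 1: {11,12}
'b' @ 2: {}  — state set empty
rest 'accbaa' ignored (set empty)
final: {}; accept 15 not in set

Answer: REJECT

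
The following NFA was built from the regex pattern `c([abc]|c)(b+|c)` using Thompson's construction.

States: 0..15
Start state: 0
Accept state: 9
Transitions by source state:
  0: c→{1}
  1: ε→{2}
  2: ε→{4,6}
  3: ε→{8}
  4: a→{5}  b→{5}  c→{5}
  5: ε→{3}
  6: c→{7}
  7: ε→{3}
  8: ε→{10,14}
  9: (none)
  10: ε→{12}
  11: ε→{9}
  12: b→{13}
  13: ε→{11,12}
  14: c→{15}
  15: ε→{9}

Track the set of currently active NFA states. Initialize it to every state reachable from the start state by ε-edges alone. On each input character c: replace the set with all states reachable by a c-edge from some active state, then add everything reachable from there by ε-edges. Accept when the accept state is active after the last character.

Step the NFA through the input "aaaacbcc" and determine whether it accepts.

Answer: REJECT

Derivation:
S₀ = ε-closure({0}) = {0}
'a' @ 1: {}  — no active states
rest 'aaacbcc' ignored (set empty)
after full input: {}  (accept=9 not in)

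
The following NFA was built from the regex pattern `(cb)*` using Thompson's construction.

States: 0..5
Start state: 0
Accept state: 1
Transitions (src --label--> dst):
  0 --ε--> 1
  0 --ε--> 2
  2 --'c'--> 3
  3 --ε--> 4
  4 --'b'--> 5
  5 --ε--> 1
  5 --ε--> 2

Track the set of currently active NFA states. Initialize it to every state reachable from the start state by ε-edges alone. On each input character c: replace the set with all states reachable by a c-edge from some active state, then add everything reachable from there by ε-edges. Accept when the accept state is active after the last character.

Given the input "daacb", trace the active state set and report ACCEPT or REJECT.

Answer: REJECT

Derivation:
initial (ε-close {0}): {0,1,2}
'd' @ 1: {}  — state set empty
rest 'aacb' ignored (set empty)
end set {} — state 1 not in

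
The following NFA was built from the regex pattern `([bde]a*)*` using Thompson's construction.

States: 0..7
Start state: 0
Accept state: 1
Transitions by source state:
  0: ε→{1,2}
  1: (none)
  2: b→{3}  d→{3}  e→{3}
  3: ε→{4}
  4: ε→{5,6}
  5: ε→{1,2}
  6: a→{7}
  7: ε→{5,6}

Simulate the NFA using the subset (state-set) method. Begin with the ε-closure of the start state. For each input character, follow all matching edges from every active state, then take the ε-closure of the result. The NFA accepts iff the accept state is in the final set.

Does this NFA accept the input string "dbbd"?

S₀ = ε-closure({0}) = {0,1,2}
'd' @ 1: {1,2,3,4,5,6}  (accept∈set)
'b' @ 2: {1,2,3,4,5,6}  (accept∈set)
'b' @ 3: {1,2,3,4,5,6}  (accept∈set)
'd' @ 4: {1,2,3,4,5,6}  (accept∈set)
after full input: {1,2,3,4,5,6}  (accept=1 in)

Answer: ACCEPT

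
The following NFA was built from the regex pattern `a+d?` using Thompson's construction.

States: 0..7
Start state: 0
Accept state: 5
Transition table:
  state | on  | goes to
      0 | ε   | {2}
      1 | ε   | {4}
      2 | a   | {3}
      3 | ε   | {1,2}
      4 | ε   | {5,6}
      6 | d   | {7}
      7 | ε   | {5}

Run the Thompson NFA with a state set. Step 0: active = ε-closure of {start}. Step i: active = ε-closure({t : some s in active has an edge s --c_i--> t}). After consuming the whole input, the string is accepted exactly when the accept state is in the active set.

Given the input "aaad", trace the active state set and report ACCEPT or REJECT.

start: ε-closure({0}) = {0,2}
'a' @ 1: {1,2,3,4,5,6}  [accepting]
'a' @ 2: {1,2,3,4,5,6}  [accepting]
'a' @ 3: {1,2,3,4,5,6}  [accepting]
'd' @ 4: {5,7}  [accepting]
after full input: {5,7}  (accept=5 in)

Answer: ACCEPT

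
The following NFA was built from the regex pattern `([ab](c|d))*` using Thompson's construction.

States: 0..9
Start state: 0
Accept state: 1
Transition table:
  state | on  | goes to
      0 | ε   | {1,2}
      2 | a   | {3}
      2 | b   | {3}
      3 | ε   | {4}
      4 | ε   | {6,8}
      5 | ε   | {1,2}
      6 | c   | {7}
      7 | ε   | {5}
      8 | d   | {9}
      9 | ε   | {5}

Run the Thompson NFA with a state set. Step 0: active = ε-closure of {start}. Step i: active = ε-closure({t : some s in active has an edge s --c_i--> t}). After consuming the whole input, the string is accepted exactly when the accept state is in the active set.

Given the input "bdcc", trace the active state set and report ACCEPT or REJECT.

initial (ε-close {0}): {0,1,2}
'b' @ 1: {3,4,6,8}
'd' @ 2: {1,2,5,9}  ✓accept
'c' @ 3: {}  — no active states
rest 'c' ignored (set empty)
end set {} — state 1 not in

Answer: REJECT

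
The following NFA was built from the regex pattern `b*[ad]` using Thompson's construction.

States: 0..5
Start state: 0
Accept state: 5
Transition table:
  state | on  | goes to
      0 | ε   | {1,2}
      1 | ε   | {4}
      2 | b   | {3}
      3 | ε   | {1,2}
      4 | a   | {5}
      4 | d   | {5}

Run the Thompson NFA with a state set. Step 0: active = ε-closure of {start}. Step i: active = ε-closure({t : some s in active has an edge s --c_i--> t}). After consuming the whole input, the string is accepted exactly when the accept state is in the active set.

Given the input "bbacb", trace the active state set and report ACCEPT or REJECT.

start: ε-closure({0}) = {0,1,2,4}
'b' @ 1: {1,2,3,4}
'b' @ 2: {1,2,3,4}
'a' @ 3: {5}  [accepting]
'c' @ 4: {}  — no active states
rest 'b' ignored (set empty)
after full input: {}  (accept=5 not in)

Answer: REJECT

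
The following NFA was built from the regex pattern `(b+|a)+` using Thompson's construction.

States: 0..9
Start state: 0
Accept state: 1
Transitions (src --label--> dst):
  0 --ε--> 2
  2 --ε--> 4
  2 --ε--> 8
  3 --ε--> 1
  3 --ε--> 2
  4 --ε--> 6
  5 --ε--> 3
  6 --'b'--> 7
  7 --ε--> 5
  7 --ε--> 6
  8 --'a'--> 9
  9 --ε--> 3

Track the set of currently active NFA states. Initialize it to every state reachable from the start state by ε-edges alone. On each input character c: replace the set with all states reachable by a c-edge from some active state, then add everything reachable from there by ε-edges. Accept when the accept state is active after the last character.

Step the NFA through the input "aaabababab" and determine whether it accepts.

Answer: ACCEPT

Derivation:
S₀ = ε-closure({0}) = {0,2,4,6,8}
'a' @ 1: {1,2,3,4,6,8,9}  ✓accept
'a' @ 2: {1,2,3,4,6,8,9}  ✓accept
'a' @ 3: {1,2,3,4,6,8,9}  ✓accept
'b' @ 4: {1,2,3,4,5,6,7,8}  ✓accept
'a' @ 5: {1,2,3,4,6,8,9}  ✓accept
'b' @ 6: {1,2,3,4,5,6,7,8}  ✓accept
'a' @ 7: {1,2,3,4,6,8,9}  ✓accept
'b' @ 8: {1,2,3,4,5,6,7,8}  ✓accept
'a' @ 9: {1,2,3,4,6,8,9}  ✓accept
'b' @ 10: {1,2,3,4,5,6,7,8}  ✓accept
end set {1,2,3,4,5,6,7,8} — state 1 in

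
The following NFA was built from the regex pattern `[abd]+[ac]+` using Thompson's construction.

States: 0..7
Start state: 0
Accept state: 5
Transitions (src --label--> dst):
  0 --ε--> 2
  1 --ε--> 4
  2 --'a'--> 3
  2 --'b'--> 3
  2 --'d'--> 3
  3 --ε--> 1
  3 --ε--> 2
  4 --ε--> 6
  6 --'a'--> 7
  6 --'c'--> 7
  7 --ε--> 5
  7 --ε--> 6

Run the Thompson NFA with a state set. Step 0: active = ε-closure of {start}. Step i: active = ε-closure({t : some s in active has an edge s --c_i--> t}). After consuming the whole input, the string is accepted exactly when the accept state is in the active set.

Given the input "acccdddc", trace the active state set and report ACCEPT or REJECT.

S₀ = ε-closure({0}) = {0,2}
'a' @ 1: {1,2,3,4,6}
'c' @ 2: {5,6,7}  (accept∈set)
'c' @ 3: {5,6,7}  (accept∈set)
'c' @ 4: {5,6,7}  (accept∈set)
'd' @ 5: {}  — state set empty
rest 'ddc' ignored (set empty)
end set {} — state 5 not in

Answer: REJECT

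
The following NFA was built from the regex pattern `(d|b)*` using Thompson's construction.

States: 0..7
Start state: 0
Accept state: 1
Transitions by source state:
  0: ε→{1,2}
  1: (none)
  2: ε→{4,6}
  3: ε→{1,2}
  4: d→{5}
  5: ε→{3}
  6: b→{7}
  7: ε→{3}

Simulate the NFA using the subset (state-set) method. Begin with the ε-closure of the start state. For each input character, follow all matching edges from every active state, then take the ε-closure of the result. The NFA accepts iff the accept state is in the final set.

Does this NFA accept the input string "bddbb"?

Answer: ACCEPT

Trace:
S₀ = ε-closure({0}) = {0,1,2,4,6}
'b' @ 1: {1,2,3,4,6,7}  [accepting]
'd' @ 2: {1,2,3,4,5,6}  [accepting]
'd' @ 3: {1,2,3,4,5,6}  [accepting]
'b' @ 4: {1,2,3,4,6,7}  [accepting]
'b' @ 5: {1,2,3,4,6,7}  [accepting]
final: {1,2,3,4,6,7}; accept 1 in set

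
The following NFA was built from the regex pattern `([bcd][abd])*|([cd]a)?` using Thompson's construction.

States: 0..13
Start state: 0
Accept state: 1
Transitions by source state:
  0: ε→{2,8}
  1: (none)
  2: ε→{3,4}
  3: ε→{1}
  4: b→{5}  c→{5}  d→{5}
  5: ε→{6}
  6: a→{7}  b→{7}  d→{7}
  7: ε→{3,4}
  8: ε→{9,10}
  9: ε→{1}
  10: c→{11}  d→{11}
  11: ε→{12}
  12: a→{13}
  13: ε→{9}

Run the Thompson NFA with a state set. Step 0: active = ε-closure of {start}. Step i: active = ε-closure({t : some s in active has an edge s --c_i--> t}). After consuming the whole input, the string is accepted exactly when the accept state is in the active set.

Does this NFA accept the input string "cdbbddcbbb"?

Answer: ACCEPT

Trace:
S₀ = ε-closure({0}) = {0,1,2,3,4,8,9,10}
'c' @ 1: {5,6,11,12}
'd' @ 2: {1,3,4,7}  (accept∈set)
'b' @ 3: {5,6}
'b' @ 4: {1,3,4,7}  (accept∈set)
'd' @ 5: {5,6}
'd' @ 6: {1,3,4,7}  (accept∈set)
'c' @ 7: {5,6}
'b' @ 8: {1,3,4,7}  (accept∈set)
'b' @ 9: {5,6}
'b' @ 10: {1,3,4,7}  (accept∈set)
end set {1,3,4,7} — state 1 in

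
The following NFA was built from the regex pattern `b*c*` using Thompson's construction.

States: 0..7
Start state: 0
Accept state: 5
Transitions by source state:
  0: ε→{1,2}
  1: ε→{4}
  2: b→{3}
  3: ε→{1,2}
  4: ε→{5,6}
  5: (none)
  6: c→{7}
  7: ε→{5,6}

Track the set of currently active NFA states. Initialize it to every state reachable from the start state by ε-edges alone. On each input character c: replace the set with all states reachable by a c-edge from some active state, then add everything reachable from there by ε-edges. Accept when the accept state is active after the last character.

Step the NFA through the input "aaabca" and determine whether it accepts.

Answer: REJECT

Trace:
initial (ε-close {0}): {0,1,2,4,5,6}
'a' @ 1: {}  — state set empty
rest 'aabca' ignored (set empty)
final: {}; accept 5 not in set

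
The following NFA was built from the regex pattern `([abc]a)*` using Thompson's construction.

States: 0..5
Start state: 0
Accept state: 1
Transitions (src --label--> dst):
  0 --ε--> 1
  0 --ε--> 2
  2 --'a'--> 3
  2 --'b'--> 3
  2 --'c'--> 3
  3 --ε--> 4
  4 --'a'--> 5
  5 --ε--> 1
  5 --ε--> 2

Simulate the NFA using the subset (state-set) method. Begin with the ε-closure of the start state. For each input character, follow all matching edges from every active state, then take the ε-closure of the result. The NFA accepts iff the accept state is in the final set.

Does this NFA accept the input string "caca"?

start: ε-closure({0}) = {0,1,2}
'c' @ 1: {3,4}
'a' @ 2: {1,2,5}  ✓accept
'c' @ 3: {3,4}
'a' @ 4: {1,2,5}  ✓accept
final: {1,2,5}; accept 1 in set

Answer: ACCEPT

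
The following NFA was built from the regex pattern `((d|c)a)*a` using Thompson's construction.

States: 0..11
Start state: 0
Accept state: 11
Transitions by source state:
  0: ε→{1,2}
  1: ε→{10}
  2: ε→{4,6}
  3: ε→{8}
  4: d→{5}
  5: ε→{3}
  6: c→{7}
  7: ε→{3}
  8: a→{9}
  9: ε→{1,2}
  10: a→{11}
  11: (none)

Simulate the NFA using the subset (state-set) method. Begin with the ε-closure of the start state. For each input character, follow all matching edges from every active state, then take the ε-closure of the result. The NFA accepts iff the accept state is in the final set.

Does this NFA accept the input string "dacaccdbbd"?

Answer: REJECT

Trace:
initial (ε-close {0}): {0,1,2,4,6,10}
'd' @ 1: {3,5,8}
'a' @ 2: {1,2,4,6,9,10}
'c' @ 3: {3,7,8}
'a' @ 4: {1,2,4,6,9,10}
'c' @ 5: {3,7,8}
'c' @ 6: {}  — dead — no transitions
rest 'dbbd' ignored (set empty)
end set {} — state 11 not in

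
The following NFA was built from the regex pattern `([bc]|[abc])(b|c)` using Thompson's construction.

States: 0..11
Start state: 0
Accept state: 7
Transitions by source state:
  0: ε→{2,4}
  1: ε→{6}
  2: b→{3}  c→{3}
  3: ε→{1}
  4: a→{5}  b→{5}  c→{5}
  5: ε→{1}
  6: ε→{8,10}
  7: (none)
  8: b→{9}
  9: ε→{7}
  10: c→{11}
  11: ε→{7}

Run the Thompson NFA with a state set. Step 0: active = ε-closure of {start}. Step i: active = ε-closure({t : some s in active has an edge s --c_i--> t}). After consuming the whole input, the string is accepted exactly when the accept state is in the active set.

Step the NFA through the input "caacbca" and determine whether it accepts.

start: ε-closure({0}) = {0,2,4}
'c' @ 1: {1,3,5,6,8,10}
'a' @ 2: {}  — state set empty
rest 'acbca' ignored (set empty)
end set {} — state 7 not in

Answer: REJECT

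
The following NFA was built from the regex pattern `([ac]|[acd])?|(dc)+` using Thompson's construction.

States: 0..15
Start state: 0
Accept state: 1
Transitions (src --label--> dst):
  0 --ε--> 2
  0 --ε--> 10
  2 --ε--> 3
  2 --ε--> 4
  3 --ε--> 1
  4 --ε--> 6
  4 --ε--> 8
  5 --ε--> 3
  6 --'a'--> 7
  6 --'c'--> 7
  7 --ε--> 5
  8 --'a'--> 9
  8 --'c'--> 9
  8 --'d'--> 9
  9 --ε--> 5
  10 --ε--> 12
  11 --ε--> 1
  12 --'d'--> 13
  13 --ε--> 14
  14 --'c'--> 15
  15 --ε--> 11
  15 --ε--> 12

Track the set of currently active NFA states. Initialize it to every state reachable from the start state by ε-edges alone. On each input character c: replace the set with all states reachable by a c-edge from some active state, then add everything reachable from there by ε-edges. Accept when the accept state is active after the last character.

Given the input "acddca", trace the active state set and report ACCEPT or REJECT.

start: ε-closure({0}) = {0,1,2,3,4,6,8,10,12}
'a' @ 1: {1,3,5,7,9}  [accepting]
'c' @ 2: {}  — state set empty
rest 'ddca' ignored (set empty)
after full input: {}  (accept=1 not in)

Answer: REJECT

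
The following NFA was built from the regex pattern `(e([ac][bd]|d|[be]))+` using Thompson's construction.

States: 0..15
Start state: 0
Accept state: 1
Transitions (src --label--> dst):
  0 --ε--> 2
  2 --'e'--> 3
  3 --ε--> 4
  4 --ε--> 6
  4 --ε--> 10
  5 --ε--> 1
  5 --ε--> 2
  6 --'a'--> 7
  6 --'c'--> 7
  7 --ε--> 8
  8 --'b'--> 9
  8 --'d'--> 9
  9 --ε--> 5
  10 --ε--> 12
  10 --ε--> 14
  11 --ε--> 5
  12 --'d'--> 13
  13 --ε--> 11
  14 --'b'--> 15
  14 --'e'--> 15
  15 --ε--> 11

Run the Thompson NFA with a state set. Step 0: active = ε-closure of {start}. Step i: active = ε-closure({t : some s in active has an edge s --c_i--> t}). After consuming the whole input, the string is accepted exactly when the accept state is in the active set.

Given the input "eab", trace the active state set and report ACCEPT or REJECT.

Answer: ACCEPT

Trace:
initial (ε-close {0}): {0,2}
'e' @ 1: {3,4,6,10,12,14}
'a' @ 2: {7,8}
'b' @ 3: {1,2,5,9}  (accept∈set)
end set {1,2,5,9} — state 1 in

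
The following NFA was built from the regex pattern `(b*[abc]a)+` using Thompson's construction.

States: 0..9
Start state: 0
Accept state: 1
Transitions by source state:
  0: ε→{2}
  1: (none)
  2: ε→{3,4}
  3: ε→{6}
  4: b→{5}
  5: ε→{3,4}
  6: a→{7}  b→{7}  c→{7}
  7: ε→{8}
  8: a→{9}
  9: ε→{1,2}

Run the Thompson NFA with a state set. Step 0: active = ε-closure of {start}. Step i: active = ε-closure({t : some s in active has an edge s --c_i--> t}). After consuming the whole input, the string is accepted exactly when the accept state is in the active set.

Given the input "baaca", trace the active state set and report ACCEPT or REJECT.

Answer: ACCEPT

Trace:
start: ε-closure({0}) = {0,2,3,4,6}
'b' @ 1: {3,4,5,6,7,8}
'a' @ 2: {1,2,3,4,6,7,8,9}  (accept∈set)
'a' @ 3: {1,2,3,4,6,7,8,9}  (accept∈set)
'c' @ 4: {7,8}
'a' @ 5: {1,2,3,4,6,9}  (accept∈set)
end set {1,2,3,4,6,9} — state 1 in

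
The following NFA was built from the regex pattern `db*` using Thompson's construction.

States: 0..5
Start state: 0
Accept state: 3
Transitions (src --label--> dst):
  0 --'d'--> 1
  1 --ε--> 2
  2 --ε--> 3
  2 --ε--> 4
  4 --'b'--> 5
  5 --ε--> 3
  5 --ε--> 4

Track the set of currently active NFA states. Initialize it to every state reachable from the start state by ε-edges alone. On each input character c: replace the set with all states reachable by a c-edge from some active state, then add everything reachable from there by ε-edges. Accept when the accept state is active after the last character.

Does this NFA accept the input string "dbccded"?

Answer: REJECT

Trace:
initial (ε-close {0}): {0}
'd' @ 1: {1,2,3,4}  ✓accept
'b' @ 2: {3,4,5}  ✓accept
'c' @ 3: {}  — no active states
rest 'cded' ignored (set empty)
after full input: {}  (accept=3 not in)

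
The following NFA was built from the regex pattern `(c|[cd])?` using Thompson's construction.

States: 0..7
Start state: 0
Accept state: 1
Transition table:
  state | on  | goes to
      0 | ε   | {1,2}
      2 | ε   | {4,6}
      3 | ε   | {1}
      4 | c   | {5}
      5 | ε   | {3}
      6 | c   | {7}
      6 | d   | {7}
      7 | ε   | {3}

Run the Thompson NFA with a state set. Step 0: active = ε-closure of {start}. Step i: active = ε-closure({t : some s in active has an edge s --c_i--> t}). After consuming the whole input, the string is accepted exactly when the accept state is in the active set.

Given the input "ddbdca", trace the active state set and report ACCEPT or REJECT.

Answer: REJECT

Steps:
S₀ = ε-closure({0}) = {0,1,2,4,6}
'd' @ 1: {1,3,7}  (accept∈set)
'd' @ 2: {}  — state set empty
rest 'bdca' ignored (set empty)
end set {} — state 1 not in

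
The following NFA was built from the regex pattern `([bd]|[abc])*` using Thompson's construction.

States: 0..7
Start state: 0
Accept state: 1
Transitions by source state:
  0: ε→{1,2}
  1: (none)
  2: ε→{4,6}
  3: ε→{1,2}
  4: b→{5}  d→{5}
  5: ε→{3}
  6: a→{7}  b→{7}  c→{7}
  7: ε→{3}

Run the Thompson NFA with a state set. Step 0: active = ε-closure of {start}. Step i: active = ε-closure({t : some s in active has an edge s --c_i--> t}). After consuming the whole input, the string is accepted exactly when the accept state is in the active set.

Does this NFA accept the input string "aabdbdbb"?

Answer: ACCEPT

Derivation:
initial (ε-close {0}): {0,1,2,4,6}
'a' @ 1: {1,2,3,4,6,7}  (accept∈set)
'a' @ 2: {1,2,3,4,6,7}  (accept∈set)
'b' @ 3: {1,2,3,4,5,6,7}  (accept∈set)
'd' @ 4: {1,2,3,4,5,6}  (accept∈set)
'b' @ 5: {1,2,3,4,5,6,7}  (accept∈set)
'd' @ 6: {1,2,3,4,5,6}  (accept∈set)
'b' @ 7: {1,2,3,4,5,6,7}  (accept∈set)
'b' @ 8: {1,2,3,4,5,6,7}  (accept∈set)
end set {1,2,3,4,5,6,7} — state 1 in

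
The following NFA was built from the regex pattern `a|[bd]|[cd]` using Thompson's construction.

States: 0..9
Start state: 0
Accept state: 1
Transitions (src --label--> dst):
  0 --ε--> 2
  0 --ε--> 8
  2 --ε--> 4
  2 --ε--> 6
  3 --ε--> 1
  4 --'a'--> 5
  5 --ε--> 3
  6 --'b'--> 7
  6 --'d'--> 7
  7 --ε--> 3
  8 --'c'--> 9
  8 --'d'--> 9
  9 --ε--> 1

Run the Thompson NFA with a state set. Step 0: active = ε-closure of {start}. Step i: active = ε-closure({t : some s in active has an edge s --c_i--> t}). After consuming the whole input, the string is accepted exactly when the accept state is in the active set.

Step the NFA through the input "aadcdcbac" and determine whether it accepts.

Answer: REJECT

Trace:
start: ε-closure({0}) = {0,2,4,6,8}
'a' @ 1: {1,3,5}  (accept∈set)
'a' @ 2: {}  — no active states
rest 'dcdcbac' ignored (set empty)
after full input: {}  (accept=1 not in)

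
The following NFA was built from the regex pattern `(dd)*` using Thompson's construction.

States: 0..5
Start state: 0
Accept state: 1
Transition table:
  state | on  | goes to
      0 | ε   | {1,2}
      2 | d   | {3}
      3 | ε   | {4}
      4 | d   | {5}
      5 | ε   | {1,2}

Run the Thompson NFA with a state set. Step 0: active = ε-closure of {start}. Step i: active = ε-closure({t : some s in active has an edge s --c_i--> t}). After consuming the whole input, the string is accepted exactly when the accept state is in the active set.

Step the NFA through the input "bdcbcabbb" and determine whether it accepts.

Answer: REJECT

Derivation:
initial (ε-close {0}): {0,1,2}
'b' @ 1: {}  — dead — no transitions
rest 'dcbcabbb' ignored (set empty)
end set {} — state 1 not in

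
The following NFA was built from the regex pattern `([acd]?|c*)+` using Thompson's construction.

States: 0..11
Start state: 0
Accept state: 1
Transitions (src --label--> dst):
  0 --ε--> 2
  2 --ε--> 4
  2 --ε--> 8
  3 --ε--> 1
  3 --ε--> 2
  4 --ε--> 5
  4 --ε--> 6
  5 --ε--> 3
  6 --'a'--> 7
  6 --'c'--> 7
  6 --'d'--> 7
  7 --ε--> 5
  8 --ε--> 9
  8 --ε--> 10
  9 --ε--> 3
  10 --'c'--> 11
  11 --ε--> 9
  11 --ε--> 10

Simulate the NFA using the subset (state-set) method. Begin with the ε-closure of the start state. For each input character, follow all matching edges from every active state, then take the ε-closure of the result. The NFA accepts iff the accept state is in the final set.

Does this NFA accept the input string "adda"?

Answer: ACCEPT

Derivation:
start: ε-closure({0}) = {0,1,2,3,4,5,6,8,9,10}
'a' @ 1: {1,2,3,4,5,6,7,8,9,10}  ✓accept
'd' @ 2: {1,2,3,4,5,6,7,8,9,10}  ✓accept
'd' @ 3: {1,2,3,4,5,6,7,8,9,10}  ✓accept
'a' @ 4: {1,2,3,4,5,6,7,8,9,10}  ✓accept
after full input: {1,2,3,4,5,6,7,8,9,10}  (accept=1 in)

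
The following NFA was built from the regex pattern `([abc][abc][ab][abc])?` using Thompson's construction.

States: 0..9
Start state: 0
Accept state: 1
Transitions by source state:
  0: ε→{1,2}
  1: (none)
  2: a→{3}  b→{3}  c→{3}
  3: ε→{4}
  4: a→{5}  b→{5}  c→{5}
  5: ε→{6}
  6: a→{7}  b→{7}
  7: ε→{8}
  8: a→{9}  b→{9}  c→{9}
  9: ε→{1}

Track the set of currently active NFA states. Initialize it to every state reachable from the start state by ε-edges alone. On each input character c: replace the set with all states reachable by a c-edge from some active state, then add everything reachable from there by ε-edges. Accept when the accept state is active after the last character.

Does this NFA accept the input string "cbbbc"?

S₀ = ε-closure({0}) = {0,1,2}
'c' @ 1: {3,4}
'b' @ 2: {5,6}
'b' @ 3: {7,8}
'b' @ 4: {1,9}  (accept∈set)
'c' @ 5: {}  — dead — no transitions
end set {} — state 1 not in

Answer: REJECT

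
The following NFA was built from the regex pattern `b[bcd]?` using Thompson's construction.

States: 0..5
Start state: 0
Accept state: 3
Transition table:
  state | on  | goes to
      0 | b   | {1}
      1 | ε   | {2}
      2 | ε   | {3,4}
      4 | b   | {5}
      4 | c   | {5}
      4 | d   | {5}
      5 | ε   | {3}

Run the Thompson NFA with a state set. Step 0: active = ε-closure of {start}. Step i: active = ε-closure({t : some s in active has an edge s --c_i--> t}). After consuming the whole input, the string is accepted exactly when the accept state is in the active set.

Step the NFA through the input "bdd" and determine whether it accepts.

S₀ = ε-closure({0}) = {0}
'b' @ 1: {1,2,3,4}  (accept∈set)
'd' @ 2: {3,5}  (accept∈set)
'd' @ 3: {}  — state set empty
after full input: {}  (accept=3 not in)

Answer: REJECT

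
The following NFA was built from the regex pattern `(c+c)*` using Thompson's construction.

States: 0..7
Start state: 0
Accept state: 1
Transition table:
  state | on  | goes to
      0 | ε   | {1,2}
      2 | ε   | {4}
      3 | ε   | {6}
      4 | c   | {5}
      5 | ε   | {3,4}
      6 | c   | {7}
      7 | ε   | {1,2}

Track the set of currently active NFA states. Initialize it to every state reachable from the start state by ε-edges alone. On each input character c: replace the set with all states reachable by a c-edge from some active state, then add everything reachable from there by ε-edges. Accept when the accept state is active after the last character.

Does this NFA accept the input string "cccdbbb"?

initial (ε-close {0}): {0,1,2,4}
'c' @ 1: {3,4,5,6}
'c' @ 2: {1,2,3,4,5,6,7}  [accepting]
'c' @ 3: {1,2,3,4,5,6,7}  [accepting]
'd' @ 4: {}  — no active states
rest 'bbb' ignored (set empty)
final: {}; accept 1 not in set

Answer: REJECT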